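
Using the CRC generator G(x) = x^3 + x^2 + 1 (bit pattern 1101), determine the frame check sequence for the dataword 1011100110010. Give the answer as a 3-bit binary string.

Append 3 zeros: 1011100110010000. Divide by 1101 (XOR where the leading bit is 1):
  pos 0: 1011 XOR 1101 = 0110
  pos 1: 1101 XOR 1101 = 0000
  pos 7: 1100 XOR 1101 = 0001
  pos 10: 1100 XOR 1101 = 0001
Remainder (last 3 bits) = 100. This is the CRC / FCS.

100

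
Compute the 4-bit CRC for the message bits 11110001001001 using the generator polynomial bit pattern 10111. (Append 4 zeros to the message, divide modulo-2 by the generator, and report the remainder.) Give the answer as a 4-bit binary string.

0001

Append 4 zeros: 111100010010010000. Divide by 10111 (XOR where the leading bit is 1):
  pos 0: 11110 XOR 10111 = 01001
  pos 1: 10010 XOR 10111 = 00101
  pos 3: 10101 XOR 10111 = 00010
  pos 6: 10001 XOR 10111 = 00110
  pos 8: 11000 XOR 10111 = 01111
  pos 9: 11111 XOR 10111 = 01000
  pos 10: 10000 XOR 10111 = 00111
  pos 12: 11100 XOR 10111 = 01011
  pos 13: 10110 XOR 10111 = 00001
Remainder (last 4 bits) = 0001. This is the CRC / FCS.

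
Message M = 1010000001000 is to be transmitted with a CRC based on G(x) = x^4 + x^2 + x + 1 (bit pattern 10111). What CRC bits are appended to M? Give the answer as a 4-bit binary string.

Append 4 zeros: 10100000010000000. Divide by 10111 (XOR where the leading bit is 1):
  pos 0: 10100 XOR 10111 = 00011
  pos 3: 11000 XOR 10111 = 01111
  pos 4: 11110 XOR 10111 = 01001
  pos 5: 10011 XOR 10111 = 00100
  pos 7: 10000 XOR 10111 = 00111
  pos 9: 11100 XOR 10111 = 01011
  pos 10: 10110 XOR 10111 = 00001
Remainder (last 4 bits) = 0100. This is the CRC / FCS.

0100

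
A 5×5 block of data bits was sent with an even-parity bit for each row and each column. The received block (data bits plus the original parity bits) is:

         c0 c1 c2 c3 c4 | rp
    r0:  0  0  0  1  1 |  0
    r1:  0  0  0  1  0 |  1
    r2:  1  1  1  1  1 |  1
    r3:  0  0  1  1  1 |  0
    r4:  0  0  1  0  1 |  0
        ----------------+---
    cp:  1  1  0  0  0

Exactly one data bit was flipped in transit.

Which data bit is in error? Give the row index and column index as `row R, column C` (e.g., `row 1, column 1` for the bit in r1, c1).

row 3, column 2

Recompute each row's even parity and compare to rp:
  r0: data parity 0, sent rp 0 → ok
  r1: data parity 1, sent rp 1 → ok
  r2: data parity 1, sent rp 1 → ok
  r3: data parity 1, sent rp 0 → mismatch
  r4: data parity 0, sent rp 0 → ok
Recompute each column's even parity and compare to cp:
  c0: data parity 1, sent cp 1 → ok
  c1: data parity 1, sent cp 1 → ok
  c2: data parity 1, sent cp 0 → mismatch
  c3: data parity 0, sent cp 0 → ok
  c4: data parity 0, sent cp 0 → ok
Exactly one row (r3) and one column (c2) fail → the flipped bit is at their intersection.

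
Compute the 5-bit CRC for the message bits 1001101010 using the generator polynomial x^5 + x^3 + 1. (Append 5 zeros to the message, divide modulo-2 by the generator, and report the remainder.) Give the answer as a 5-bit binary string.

10111

Append 5 zeros: 100110101000000. Divide by 101001 (XOR where the leading bit is 1):
  pos 0: 100110 XOR 101001 = 001111
  pos 2: 111110 XOR 101001 = 010111
  pos 3: 101111 XOR 101001 = 000110
  pos 6: 110000 XOR 101001 = 011001
  pos 7: 110010 XOR 101001 = 011011
  pos 8: 110110 XOR 101001 = 011111
  pos 9: 111110 XOR 101001 = 010111
Remainder (last 5 bits) = 10111. This is the CRC / FCS.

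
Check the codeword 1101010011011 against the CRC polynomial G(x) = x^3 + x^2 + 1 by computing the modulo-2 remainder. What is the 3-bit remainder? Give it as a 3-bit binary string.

000

Modulo-2 division of 1101010011011 by 1101:
  pos 0: 1101 XOR 1101 = 0000
  pos 5: 1001 XOR 1101 = 0100
  pos 6: 1001 XOR 1101 = 0100
  pos 7: 1000 XOR 1101 = 0101
  pos 8: 1011 XOR 1101 = 0110
  pos 9: 1101 XOR 1101 = 0000
Remainder = 000 (zero — the frame passes the CRC check).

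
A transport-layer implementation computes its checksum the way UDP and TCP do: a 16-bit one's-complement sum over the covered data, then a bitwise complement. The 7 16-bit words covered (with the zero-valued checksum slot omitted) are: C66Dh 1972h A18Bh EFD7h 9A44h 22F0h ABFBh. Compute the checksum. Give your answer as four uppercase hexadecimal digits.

One's-complement addition (fold any carry out of bit 15 back into bit 0):
  0xC66D + 0x1972 = 0x0DFDF
  0xDFDF + 0xA18B = 0x1816A → wrap carry → 0x816B
  0x816B + 0xEFD7 = 0x17142 → wrap carry → 0x7143
  0x7143 + 0x9A44 = 0x10B87 → wrap carry → 0x0B88
  0x0B88 + 0x22F0 = 0x02E78
  0x2E78 + 0xABFB = 0x0DA73
One's-complement sum = 0xDA73.
Checksum = ~0xDA73 & 0xFFFF = 0x258C.

258C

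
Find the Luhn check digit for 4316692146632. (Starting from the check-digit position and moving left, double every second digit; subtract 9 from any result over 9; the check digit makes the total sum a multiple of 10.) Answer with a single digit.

Partial digits right→left: 2 3 6 6 4 1 2 9 6 6 1 3 4
Double every second digit counting from the check-digit position (so the 1st, 3rd, 5th, ... of the partial from the right).
  doubled (with −9 where >9): 4 3 8 4 3 2 8 → sum 32
  kept as-is: 3 6 1 9 6 3 → sum 28
Total = 32 + 28 = 60.
Check digit = (10 − (60 mod 10)) mod 10 = 0.

0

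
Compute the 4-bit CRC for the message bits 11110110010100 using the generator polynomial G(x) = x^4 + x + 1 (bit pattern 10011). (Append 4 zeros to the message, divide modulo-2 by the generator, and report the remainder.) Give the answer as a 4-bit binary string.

0110

Append 4 zeros: 111101100101000000. Divide by 10011 (XOR where the leading bit is 1):
  pos 0: 11110 XOR 10011 = 01101
  pos 1: 11011 XOR 10011 = 01000
  pos 2: 10001 XOR 10011 = 00010
  pos 5: 10001 XOR 10011 = 00010
  pos 8: 10010 XOR 10011 = 00001
  pos 12: 10000 XOR 10011 = 00011
Remainder (last 4 bits) = 0110. This is the CRC / FCS.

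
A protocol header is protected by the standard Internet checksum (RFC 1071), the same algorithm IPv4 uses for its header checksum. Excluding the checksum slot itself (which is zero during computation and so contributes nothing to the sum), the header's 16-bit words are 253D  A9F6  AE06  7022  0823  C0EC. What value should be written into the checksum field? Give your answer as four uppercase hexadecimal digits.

One's-complement addition (fold any carry out of bit 15 back into bit 0):
  0x253D + 0xA9F6 = 0x0CF33
  0xCF33 + 0xAE06 = 0x17D39 → wrap carry → 0x7D3A
  0x7D3A + 0x7022 = 0x0ED5C
  0xED5C + 0x0823 = 0x0F57F
  0xF57F + 0xC0EC = 0x1B66B → wrap carry → 0xB66C
One's-complement sum = 0xB66C.
Checksum = ~0xB66C & 0xFFFF = 0x4993.

4993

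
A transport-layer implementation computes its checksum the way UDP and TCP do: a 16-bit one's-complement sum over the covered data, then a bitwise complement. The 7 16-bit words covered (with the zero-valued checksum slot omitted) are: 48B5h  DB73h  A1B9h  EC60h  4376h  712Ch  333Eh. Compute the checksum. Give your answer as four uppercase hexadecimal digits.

65DB

One's-complement addition (fold any carry out of bit 15 back into bit 0):
  0x48B5 + 0xDB73 = 0x12428 → wrap carry → 0x2429
  0x2429 + 0xA1B9 = 0x0C5E2
  0xC5E2 + 0xEC60 = 0x1B242 → wrap carry → 0xB243
  0xB243 + 0x4376 = 0x0F5B9
  0xF5B9 + 0x712C = 0x166E5 → wrap carry → 0x66E6
  0x66E6 + 0x333E = 0x09A24
One's-complement sum = 0x9A24.
Checksum = ~0x9A24 & 0xFFFF = 0x65DB.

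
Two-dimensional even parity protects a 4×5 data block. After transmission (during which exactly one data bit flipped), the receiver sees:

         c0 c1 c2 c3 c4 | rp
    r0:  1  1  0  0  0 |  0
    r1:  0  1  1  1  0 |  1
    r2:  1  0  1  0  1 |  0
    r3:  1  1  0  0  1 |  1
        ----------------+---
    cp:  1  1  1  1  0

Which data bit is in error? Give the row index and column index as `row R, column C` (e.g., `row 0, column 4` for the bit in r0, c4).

Recompute each row's even parity and compare to rp:
  r0: data parity 0, sent rp 0 → ok
  r1: data parity 1, sent rp 1 → ok
  r2: data parity 1, sent rp 0 → mismatch
  r3: data parity 1, sent rp 1 → ok
Recompute each column's even parity and compare to cp:
  c0: data parity 1, sent cp 1 → ok
  c1: data parity 1, sent cp 1 → ok
  c2: data parity 0, sent cp 1 → mismatch
  c3: data parity 1, sent cp 1 → ok
  c4: data parity 0, sent cp 0 → ok
Exactly one row (r2) and one column (c2) fail → the flipped bit is at their intersection.

row 2, column 2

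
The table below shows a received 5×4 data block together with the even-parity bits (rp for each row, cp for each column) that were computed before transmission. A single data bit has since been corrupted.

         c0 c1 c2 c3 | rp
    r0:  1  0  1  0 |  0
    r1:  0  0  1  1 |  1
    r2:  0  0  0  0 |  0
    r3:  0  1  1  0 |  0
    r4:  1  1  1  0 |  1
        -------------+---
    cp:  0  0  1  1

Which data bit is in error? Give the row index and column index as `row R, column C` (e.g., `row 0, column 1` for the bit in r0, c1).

row 1, column 2

Recompute each row's even parity and compare to rp:
  r0: data parity 0, sent rp 0 → ok
  r1: data parity 0, sent rp 1 → mismatch
  r2: data parity 0, sent rp 0 → ok
  r3: data parity 0, sent rp 0 → ok
  r4: data parity 1, sent rp 1 → ok
Recompute each column's even parity and compare to cp:
  c0: data parity 0, sent cp 0 → ok
  c1: data parity 0, sent cp 0 → ok
  c2: data parity 0, sent cp 1 → mismatch
  c3: data parity 1, sent cp 1 → ok
Exactly one row (r1) and one column (c2) fail → the flipped bit is at their intersection.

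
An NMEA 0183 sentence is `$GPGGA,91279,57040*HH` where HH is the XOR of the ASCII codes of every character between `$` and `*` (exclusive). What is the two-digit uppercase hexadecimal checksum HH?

XOR the ASCII codes of the payload characters:
  'G' = 0x47 → acc = 0x47
  'P' = 0x50 → acc = 0x17
  'G' = 0x47 → acc = 0x50
  'G' = 0x47 → acc = 0x17
  'A' = 0x41 → acc = 0x56
  ',' = 0x2C → acc = 0x7A
  '9' = 0x39 → acc = 0x43
  '1' = 0x31 → acc = 0x72
  '2' = 0x32 → acc = 0x40
  '7' = 0x37 → acc = 0x77
  '9' = 0x39 → acc = 0x4E
  ',' = 0x2C → acc = 0x62
  '5' = 0x35 → acc = 0x57
  '7' = 0x37 → acc = 0x60
  '0' = 0x30 → acc = 0x50
  '4' = 0x34 → acc = 0x64
  '0' = 0x30 → acc = 0x54
Checksum = 0x54.

54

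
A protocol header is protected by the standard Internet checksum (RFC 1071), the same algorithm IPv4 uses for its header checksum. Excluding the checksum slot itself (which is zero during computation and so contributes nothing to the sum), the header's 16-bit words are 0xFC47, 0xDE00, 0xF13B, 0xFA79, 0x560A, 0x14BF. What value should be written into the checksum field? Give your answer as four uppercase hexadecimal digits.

CF37

One's-complement addition (fold any carry out of bit 15 back into bit 0):
  0xFC47 + 0xDE00 = 0x1DA47 → wrap carry → 0xDA48
  0xDA48 + 0xF13B = 0x1CB83 → wrap carry → 0xCB84
  0xCB84 + 0xFA79 = 0x1C5FD → wrap carry → 0xC5FE
  0xC5FE + 0x560A = 0x11C08 → wrap carry → 0x1C09
  0x1C09 + 0x14BF = 0x030C8
One's-complement sum = 0x30C8.
Checksum = ~0x30C8 & 0xFFFF = 0xCF37.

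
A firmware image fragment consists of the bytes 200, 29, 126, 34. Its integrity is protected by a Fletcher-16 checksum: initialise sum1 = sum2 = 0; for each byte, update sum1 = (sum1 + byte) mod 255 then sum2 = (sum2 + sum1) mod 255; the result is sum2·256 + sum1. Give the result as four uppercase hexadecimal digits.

9986

Running sums (mod 255):
  after byte 0 (200): sum1=200, sum2=200
  after byte 1 (29): sum1=229, sum2=174
  after byte 2 (126): sum1=100, sum2=19
  after byte 3 (34): sum1=134, sum2=153
Checksum = sum2·256 + sum1 = 153·256 + 134 = 39302 = 0x9986.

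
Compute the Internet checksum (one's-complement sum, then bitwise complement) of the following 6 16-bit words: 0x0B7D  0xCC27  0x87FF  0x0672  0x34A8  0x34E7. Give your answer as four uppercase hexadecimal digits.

One's-complement addition (fold any carry out of bit 15 back into bit 0):
  0x0B7D + 0xCC27 = 0x0D7A4
  0xD7A4 + 0x87FF = 0x15FA3 → wrap carry → 0x5FA4
  0x5FA4 + 0x0672 = 0x06616
  0x6616 + 0x34A8 = 0x09ABE
  0x9ABE + 0x34E7 = 0x0CFA5
One's-complement sum = 0xCFA5.
Checksum = ~0xCFA5 & 0xFFFF = 0x305A.

305A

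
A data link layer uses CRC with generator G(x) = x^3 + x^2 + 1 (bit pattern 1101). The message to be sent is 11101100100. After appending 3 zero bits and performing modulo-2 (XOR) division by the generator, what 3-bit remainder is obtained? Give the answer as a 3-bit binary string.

111

Append 3 zeros: 11101100100000. Divide by 1101 (XOR where the leading bit is 1):
  pos 0: 1110 XOR 1101 = 0011
  pos 2: 1111 XOR 1101 = 0010
  pos 4: 1000 XOR 1101 = 0101
  pos 5: 1011 XOR 1101 = 0110
  pos 6: 1100 XOR 1101 = 0001
  pos 9: 1000 XOR 1101 = 0101
  pos 10: 1010 XOR 1101 = 0111
Remainder (last 3 bits) = 111. This is the CRC / FCS.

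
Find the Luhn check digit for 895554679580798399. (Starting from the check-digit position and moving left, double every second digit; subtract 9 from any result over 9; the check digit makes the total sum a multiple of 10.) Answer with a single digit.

7

Partial digits right→left: 9 9 3 8 9 7 0 8 5 9 7 6 4 5 5 5 9 8
Double every second digit counting from the check-digit position (so the 1st, 3rd, 5th, ... of the partial from the right).
  doubled (with −9 where >9): 9 6 9 0 1 5 8 1 9 → sum 48
  kept as-is: 9 8 7 8 9 6 5 5 8 → sum 65
Total = 48 + 65 = 113.
Check digit = (10 − (113 mod 10)) mod 10 = 7.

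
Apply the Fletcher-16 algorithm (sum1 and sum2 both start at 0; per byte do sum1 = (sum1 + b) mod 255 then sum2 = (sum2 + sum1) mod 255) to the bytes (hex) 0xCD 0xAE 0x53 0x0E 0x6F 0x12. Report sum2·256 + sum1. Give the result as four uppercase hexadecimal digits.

Running sums (mod 255):
  after byte 0 (0xCD): sum1=205, sum2=205
  after byte 1 (0xAE): sum1=124, sum2=74
  after byte 2 (0x53): sum1=207, sum2=26
  after byte 3 (0x0E): sum1=221, sum2=247
  after byte 4 (0x6F): sum1=77, sum2=69
  after byte 5 (0x12): sum1=95, sum2=164
Checksum = sum2·256 + sum1 = 164·256 + 95 = 42079 = 0xA45F.

A45F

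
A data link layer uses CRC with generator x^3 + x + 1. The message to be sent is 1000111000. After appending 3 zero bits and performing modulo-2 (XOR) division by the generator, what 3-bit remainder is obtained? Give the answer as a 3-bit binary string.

001

Append 3 zeros: 1000111000000. Divide by 1011 (XOR where the leading bit is 1):
  pos 0: 1000 XOR 1011 = 0011
  pos 2: 1111 XOR 1011 = 0100
  pos 3: 1001 XOR 1011 = 0010
  pos 5: 1000 XOR 1011 = 0011
  pos 7: 1100 XOR 1011 = 0111
  pos 8: 1110 XOR 1011 = 0101
  pos 9: 1010 XOR 1011 = 0001
Remainder (last 3 bits) = 001. This is the CRC / FCS.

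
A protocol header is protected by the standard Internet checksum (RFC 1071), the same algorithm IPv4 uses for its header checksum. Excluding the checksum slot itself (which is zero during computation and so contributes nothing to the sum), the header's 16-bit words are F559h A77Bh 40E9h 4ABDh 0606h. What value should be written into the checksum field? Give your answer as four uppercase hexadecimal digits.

One's-complement addition (fold any carry out of bit 15 back into bit 0):
  0xF559 + 0xA77B = 0x19CD4 → wrap carry → 0x9CD5
  0x9CD5 + 0x40E9 = 0x0DDBE
  0xDDBE + 0x4ABD = 0x1287B → wrap carry → 0x287C
  0x287C + 0x0606 = 0x02E82
One's-complement sum = 0x2E82.
Checksum = ~0x2E82 & 0xFFFF = 0xD17D.

D17D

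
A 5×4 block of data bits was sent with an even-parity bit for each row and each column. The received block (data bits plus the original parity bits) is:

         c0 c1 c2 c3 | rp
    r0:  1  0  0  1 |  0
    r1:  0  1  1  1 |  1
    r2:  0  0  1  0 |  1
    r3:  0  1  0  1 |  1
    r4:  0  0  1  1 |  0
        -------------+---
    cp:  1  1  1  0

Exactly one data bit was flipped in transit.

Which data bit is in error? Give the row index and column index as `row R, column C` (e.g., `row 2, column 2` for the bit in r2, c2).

Recompute each row's even parity and compare to rp:
  r0: data parity 0, sent rp 0 → ok
  r1: data parity 1, sent rp 1 → ok
  r2: data parity 1, sent rp 1 → ok
  r3: data parity 0, sent rp 1 → mismatch
  r4: data parity 0, sent rp 0 → ok
Recompute each column's even parity and compare to cp:
  c0: data parity 1, sent cp 1 → ok
  c1: data parity 0, sent cp 1 → mismatch
  c2: data parity 1, sent cp 1 → ok
  c3: data parity 0, sent cp 0 → ok
Exactly one row (r3) and one column (c1) fail → the flipped bit is at their intersection.

row 3, column 1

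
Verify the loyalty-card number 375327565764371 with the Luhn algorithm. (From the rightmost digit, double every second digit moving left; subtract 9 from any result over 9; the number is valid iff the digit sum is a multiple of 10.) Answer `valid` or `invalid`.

invalid

From the right, keep odd positions and double even positions (subtract 9 from any doubled value over 9):
  doubled (positions 2,4,...): 5 8 5 3 5 6 5 → sum 37
  kept (positions 1,3,...): 1 3 6 5 5 2 5 3 → sum 30
Total = 67.
67 mod 10 = 7, so the number is invalid.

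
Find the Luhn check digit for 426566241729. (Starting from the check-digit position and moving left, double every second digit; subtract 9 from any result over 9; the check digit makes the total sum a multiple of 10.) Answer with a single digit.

9

Partial digits right→left: 9 2 7 1 4 2 6 6 5 6 2 4
Double every second digit counting from the check-digit position (so the 1st, 3rd, 5th, ... of the partial from the right).
  doubled (with −9 where >9): 9 5 8 3 1 4 → sum 30
  kept as-is: 2 1 2 6 6 4 → sum 21
Total = 30 + 21 = 51.
Check digit = (10 − (51 mod 10)) mod 10 = 9.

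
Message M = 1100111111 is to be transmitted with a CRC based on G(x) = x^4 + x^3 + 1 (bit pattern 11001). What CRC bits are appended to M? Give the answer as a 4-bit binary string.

0100

Append 4 zeros: 11001111110000. Divide by 11001 (XOR where the leading bit is 1):
  pos 0: 11001 XOR 11001 = 00000
  pos 5: 11111 XOR 11001 = 00110
  pos 7: 11000 XOR 11001 = 00001
Remainder (last 4 bits) = 0100. This is the CRC / FCS.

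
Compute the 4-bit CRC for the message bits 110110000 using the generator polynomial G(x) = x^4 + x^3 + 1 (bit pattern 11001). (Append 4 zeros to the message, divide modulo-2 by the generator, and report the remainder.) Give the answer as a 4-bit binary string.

0101

Append 4 zeros: 1101100000000. Divide by 11001 (XOR where the leading bit is 1):
  pos 0: 11011 XOR 11001 = 00010
  pos 3: 10000 XOR 11001 = 01001
  pos 4: 10010 XOR 11001 = 01011
  pos 5: 10110 XOR 11001 = 01111
  pos 6: 11110 XOR 11001 = 00111
  pos 8: 11100 XOR 11001 = 00101
Remainder (last 4 bits) = 0101. This is the CRC / FCS.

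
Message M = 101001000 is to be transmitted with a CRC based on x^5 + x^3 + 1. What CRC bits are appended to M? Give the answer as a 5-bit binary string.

Append 5 zeros: 10100100000000. Divide by 101001 (XOR where the leading bit is 1):
  pos 0: 101001 XOR 101001 = 000000
Remainder (last 5 bits) = 00000. This is the CRC / FCS.

00000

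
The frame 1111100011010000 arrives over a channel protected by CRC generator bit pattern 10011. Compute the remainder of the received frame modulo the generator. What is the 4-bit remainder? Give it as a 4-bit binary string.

0000

Modulo-2 division of 1111100011010000 by 10011:
  pos 0: 11111 XOR 10011 = 01100
  pos 1: 11000 XOR 10011 = 01011
  pos 2: 10110 XOR 10011 = 00101
  pos 4: 10101 XOR 10011 = 00110
  pos 6: 11010 XOR 10011 = 01001
  pos 7: 10011 XOR 10011 = 00000
Remainder = 0000 (zero — the frame passes the CRC check).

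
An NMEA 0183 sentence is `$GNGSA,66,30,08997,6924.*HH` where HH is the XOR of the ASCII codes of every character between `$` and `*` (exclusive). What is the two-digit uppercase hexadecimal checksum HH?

XOR the ASCII codes of the payload characters:
  'G' = 0x47 → acc = 0x47
  'N' = 0x4E → acc = 0x09
  'G' = 0x47 → acc = 0x4E
  'S' = 0x53 → acc = 0x1D
  'A' = 0x41 → acc = 0x5C
  ',' = 0x2C → acc = 0x70
  '6' = 0x36 → acc = 0x46
  '6' = 0x36 → acc = 0x70
  ',' = 0x2C → acc = 0x5C
  '3' = 0x33 → acc = 0x6F
  '0' = 0x30 → acc = 0x5F
  ',' = 0x2C → acc = 0x73
  '0' = 0x30 → acc = 0x43
  '8' = 0x38 → acc = 0x7B
  '9' = 0x39 → acc = 0x42
  '9' = 0x39 → acc = 0x7B
  '7' = 0x37 → acc = 0x4C
  ',' = 0x2C → acc = 0x60
  '6' = 0x36 → acc = 0x56
  '9' = 0x39 → acc = 0x6F
  '2' = 0x32 → acc = 0x5D
  '4' = 0x34 → acc = 0x69
  '.' = 0x2E → acc = 0x47
Checksum = 0x47.

47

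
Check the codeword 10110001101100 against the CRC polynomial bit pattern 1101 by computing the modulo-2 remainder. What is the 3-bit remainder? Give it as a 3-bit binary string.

000

Modulo-2 division of 10110001101100 by 1101:
  pos 0: 1011 XOR 1101 = 0110
  pos 1: 1100 XOR 1101 = 0001
  pos 4: 1001 XOR 1101 = 0100
  pos 5: 1001 XOR 1101 = 0100
  pos 6: 1000 XOR 1101 = 0101
  pos 7: 1011 XOR 1101 = 0110
  pos 8: 1101 XOR 1101 = 0000
Remainder = 000 (zero — the frame passes the CRC check).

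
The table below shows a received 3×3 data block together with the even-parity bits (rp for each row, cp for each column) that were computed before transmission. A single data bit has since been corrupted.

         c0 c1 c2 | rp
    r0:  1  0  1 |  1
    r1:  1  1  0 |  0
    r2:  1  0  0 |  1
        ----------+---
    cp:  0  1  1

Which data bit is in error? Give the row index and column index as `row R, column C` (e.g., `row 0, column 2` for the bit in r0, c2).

row 0, column 0

Recompute each row's even parity and compare to rp:
  r0: data parity 0, sent rp 1 → mismatch
  r1: data parity 0, sent rp 0 → ok
  r2: data parity 1, sent rp 1 → ok
Recompute each column's even parity and compare to cp:
  c0: data parity 1, sent cp 0 → mismatch
  c1: data parity 1, sent cp 1 → ok
  c2: data parity 1, sent cp 1 → ok
Exactly one row (r0) and one column (c0) fail → the flipped bit is at their intersection.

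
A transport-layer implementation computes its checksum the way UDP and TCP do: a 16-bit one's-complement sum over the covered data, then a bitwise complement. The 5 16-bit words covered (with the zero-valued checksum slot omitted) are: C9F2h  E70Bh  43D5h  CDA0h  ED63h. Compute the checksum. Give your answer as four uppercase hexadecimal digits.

5027

One's-complement addition (fold any carry out of bit 15 back into bit 0):
  0xC9F2 + 0xE70B = 0x1B0FD → wrap carry → 0xB0FE
  0xB0FE + 0x43D5 = 0x0F4D3
  0xF4D3 + 0xCDA0 = 0x1C273 → wrap carry → 0xC274
  0xC274 + 0xED63 = 0x1AFD7 → wrap carry → 0xAFD8
One's-complement sum = 0xAFD8.
Checksum = ~0xAFD8 & 0xFFFF = 0x5027.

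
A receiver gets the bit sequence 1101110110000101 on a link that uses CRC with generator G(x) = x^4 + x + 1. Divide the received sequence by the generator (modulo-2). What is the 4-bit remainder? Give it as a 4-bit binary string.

Modulo-2 division of 1101110110000101 by 10011:
  pos 0: 11011 XOR 10011 = 01000
  pos 1: 10001 XOR 10011 = 00010
  pos 4: 10011 XOR 10011 = 00000
Remainder = 0101 (nonzero — an error is detected).

0101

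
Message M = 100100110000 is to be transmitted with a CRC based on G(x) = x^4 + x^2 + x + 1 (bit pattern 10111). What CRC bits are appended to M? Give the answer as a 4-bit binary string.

Append 4 zeros: 1001001100000000. Divide by 10111 (XOR where the leading bit is 1):
  pos 0: 10010 XOR 10111 = 00101
  pos 2: 10101 XOR 10111 = 00010
  pos 5: 10100 XOR 10111 = 00011
  pos 8: 11000 XOR 10111 = 01111
  pos 9: 11110 XOR 10111 = 01001
  pos 10: 10010 XOR 10111 = 00101
Remainder (last 4 bits) = 1010. This is the CRC / FCS.

1010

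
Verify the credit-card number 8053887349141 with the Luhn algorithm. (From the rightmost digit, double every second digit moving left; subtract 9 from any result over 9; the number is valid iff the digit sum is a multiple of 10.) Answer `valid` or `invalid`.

From the right, keep odd positions and double even positions (subtract 9 from any doubled value over 9):
  doubled (positions 2,4,...): 8 9 6 7 6 0 → sum 36
  kept (positions 1,3,...): 1 1 4 7 8 5 8 → sum 34
Total = 70.
70 mod 10 = 0, so the number is valid.

valid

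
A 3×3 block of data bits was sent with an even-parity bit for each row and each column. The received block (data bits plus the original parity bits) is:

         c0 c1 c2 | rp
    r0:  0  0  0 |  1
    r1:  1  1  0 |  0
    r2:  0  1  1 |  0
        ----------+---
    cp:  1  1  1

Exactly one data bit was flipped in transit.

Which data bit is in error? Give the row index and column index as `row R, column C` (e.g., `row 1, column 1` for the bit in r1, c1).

Recompute each row's even parity and compare to rp:
  r0: data parity 0, sent rp 1 → mismatch
  r1: data parity 0, sent rp 0 → ok
  r2: data parity 0, sent rp 0 → ok
Recompute each column's even parity and compare to cp:
  c0: data parity 1, sent cp 1 → ok
  c1: data parity 0, sent cp 1 → mismatch
  c2: data parity 1, sent cp 1 → ok
Exactly one row (r0) and one column (c1) fail → the flipped bit is at their intersection.

row 0, column 1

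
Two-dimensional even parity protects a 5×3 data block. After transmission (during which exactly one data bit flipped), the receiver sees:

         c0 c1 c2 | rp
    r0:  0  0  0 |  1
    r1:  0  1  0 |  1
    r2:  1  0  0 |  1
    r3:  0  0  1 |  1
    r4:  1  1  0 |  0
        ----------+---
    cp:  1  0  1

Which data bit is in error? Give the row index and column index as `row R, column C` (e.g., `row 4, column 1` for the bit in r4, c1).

Recompute each row's even parity and compare to rp:
  r0: data parity 0, sent rp 1 → mismatch
  r1: data parity 1, sent rp 1 → ok
  r2: data parity 1, sent rp 1 → ok
  r3: data parity 1, sent rp 1 → ok
  r4: data parity 0, sent rp 0 → ok
Recompute each column's even parity and compare to cp:
  c0: data parity 0, sent cp 1 → mismatch
  c1: data parity 0, sent cp 0 → ok
  c2: data parity 1, sent cp 1 → ok
Exactly one row (r0) and one column (c0) fail → the flipped bit is at their intersection.

row 0, column 0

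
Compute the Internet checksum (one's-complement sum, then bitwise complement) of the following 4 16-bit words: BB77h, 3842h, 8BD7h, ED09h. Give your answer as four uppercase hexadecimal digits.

9364

One's-complement addition (fold any carry out of bit 15 back into bit 0):
  0xBB77 + 0x3842 = 0x0F3B9
  0xF3B9 + 0x8BD7 = 0x17F90 → wrap carry → 0x7F91
  0x7F91 + 0xED09 = 0x16C9A → wrap carry → 0x6C9B
One's-complement sum = 0x6C9B.
Checksum = ~0x6C9B & 0xFFFF = 0x9364.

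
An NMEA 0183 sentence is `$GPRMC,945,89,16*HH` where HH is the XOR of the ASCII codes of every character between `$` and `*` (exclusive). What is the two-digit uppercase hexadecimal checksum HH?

59

XOR the ASCII codes of the payload characters:
  'G' = 0x47 → acc = 0x47
  'P' = 0x50 → acc = 0x17
  'R' = 0x52 → acc = 0x45
  'M' = 0x4D → acc = 0x08
  'C' = 0x43 → acc = 0x4B
  ',' = 0x2C → acc = 0x67
  '9' = 0x39 → acc = 0x5E
  '4' = 0x34 → acc = 0x6A
  '5' = 0x35 → acc = 0x5F
  ',' = 0x2C → acc = 0x73
  '8' = 0x38 → acc = 0x4B
  '9' = 0x39 → acc = 0x72
  ',' = 0x2C → acc = 0x5E
  '1' = 0x31 → acc = 0x6F
  '6' = 0x36 → acc = 0x59
Checksum = 0x59.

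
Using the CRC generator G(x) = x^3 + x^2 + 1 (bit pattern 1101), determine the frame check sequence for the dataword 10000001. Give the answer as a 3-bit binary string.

Append 3 zeros: 10000001000. Divide by 1101 (XOR where the leading bit is 1):
  pos 0: 1000 XOR 1101 = 0101
  pos 1: 1010 XOR 1101 = 0111
  pos 2: 1110 XOR 1101 = 0011
  pos 4: 1101 XOR 1101 = 0000
Remainder (last 3 bits) = 000. This is the CRC / FCS.

000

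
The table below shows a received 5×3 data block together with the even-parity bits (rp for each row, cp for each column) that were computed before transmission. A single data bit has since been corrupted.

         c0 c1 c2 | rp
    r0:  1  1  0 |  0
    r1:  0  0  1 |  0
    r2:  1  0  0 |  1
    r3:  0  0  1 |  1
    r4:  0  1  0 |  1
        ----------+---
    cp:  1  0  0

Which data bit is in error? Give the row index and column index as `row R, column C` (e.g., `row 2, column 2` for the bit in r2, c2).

row 1, column 0

Recompute each row's even parity and compare to rp:
  r0: data parity 0, sent rp 0 → ok
  r1: data parity 1, sent rp 0 → mismatch
  r2: data parity 1, sent rp 1 → ok
  r3: data parity 1, sent rp 1 → ok
  r4: data parity 1, sent rp 1 → ok
Recompute each column's even parity and compare to cp:
  c0: data parity 0, sent cp 1 → mismatch
  c1: data parity 0, sent cp 0 → ok
  c2: data parity 0, sent cp 0 → ok
Exactly one row (r1) and one column (c0) fail → the flipped bit is at their intersection.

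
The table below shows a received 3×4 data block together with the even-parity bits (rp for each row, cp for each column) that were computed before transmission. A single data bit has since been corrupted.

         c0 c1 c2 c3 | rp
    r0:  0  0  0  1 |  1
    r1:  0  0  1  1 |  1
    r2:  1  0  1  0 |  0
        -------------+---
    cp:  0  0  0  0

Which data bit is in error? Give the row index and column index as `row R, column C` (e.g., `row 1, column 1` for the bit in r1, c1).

row 1, column 0

Recompute each row's even parity and compare to rp:
  r0: data parity 1, sent rp 1 → ok
  r1: data parity 0, sent rp 1 → mismatch
  r2: data parity 0, sent rp 0 → ok
Recompute each column's even parity and compare to cp:
  c0: data parity 1, sent cp 0 → mismatch
  c1: data parity 0, sent cp 0 → ok
  c2: data parity 0, sent cp 0 → ok
  c3: data parity 0, sent cp 0 → ok
Exactly one row (r1) and one column (c0) fail → the flipped bit is at their intersection.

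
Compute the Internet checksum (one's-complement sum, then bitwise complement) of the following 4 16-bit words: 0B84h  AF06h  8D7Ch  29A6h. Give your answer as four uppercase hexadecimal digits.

8E52

One's-complement addition (fold any carry out of bit 15 back into bit 0):
  0x0B84 + 0xAF06 = 0x0BA8A
  0xBA8A + 0x8D7C = 0x14806 → wrap carry → 0x4807
  0x4807 + 0x29A6 = 0x071AD
One's-complement sum = 0x71AD.
Checksum = ~0x71AD & 0xFFFF = 0x8E52.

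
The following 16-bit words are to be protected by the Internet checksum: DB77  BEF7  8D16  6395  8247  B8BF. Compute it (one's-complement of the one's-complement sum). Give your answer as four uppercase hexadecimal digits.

One's-complement addition (fold any carry out of bit 15 back into bit 0):
  0xDB77 + 0xBEF7 = 0x19A6E → wrap carry → 0x9A6F
  0x9A6F + 0x8D16 = 0x12785 → wrap carry → 0x2786
  0x2786 + 0x6395 = 0x08B1B
  0x8B1B + 0x8247 = 0x10D62 → wrap carry → 0x0D63
  0x0D63 + 0xB8BF = 0x0C622
One's-complement sum = 0xC622.
Checksum = ~0xC622 & 0xFFFF = 0x39DD.

39DD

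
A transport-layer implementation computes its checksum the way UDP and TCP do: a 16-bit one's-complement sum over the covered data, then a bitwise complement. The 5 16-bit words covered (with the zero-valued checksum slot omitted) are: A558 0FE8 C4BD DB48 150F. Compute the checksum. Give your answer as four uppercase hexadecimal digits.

One's-complement addition (fold any carry out of bit 15 back into bit 0):
  0xA558 + 0x0FE8 = 0x0B540
  0xB540 + 0xC4BD = 0x179FD → wrap carry → 0x79FE
  0x79FE + 0xDB48 = 0x15546 → wrap carry → 0x5547
  0x5547 + 0x150F = 0x06A56
One's-complement sum = 0x6A56.
Checksum = ~0x6A56 & 0xFFFF = 0x95A9.

95A9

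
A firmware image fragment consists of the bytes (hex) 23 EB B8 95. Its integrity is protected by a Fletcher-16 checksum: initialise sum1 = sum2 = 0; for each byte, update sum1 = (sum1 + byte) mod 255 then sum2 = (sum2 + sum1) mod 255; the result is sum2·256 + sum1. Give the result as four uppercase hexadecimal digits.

Running sums (mod 255):
  after byte 0 (23): sum1=35, sum2=35
  after byte 1 (EB): sum1=15, sum2=50
  after byte 2 (B8): sum1=199, sum2=249
  after byte 3 (95): sum1=93, sum2=87
Checksum = sum2·256 + sum1 = 87·256 + 93 = 22365 = 0x575D.

575D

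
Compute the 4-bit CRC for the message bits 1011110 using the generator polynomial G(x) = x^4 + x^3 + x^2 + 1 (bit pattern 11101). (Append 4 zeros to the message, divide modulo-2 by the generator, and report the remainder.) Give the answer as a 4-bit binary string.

Append 4 zeros: 10111100000. Divide by 11101 (XOR where the leading bit is 1):
  pos 0: 10111 XOR 11101 = 01010
  pos 1: 10101 XOR 11101 = 01000
  pos 2: 10000 XOR 11101 = 01101
  pos 3: 11010 XOR 11101 = 00111
  pos 5: 11100 XOR 11101 = 00001
Remainder (last 4 bits) = 0010. This is the CRC / FCS.

0010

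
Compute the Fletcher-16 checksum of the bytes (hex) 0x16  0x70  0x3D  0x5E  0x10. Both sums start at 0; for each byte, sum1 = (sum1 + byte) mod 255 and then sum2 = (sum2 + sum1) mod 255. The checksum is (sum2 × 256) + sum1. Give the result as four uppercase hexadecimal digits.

B432

Running sums (mod 255):
  after byte 0 (0x16): sum1=22, sum2=22
  after byte 1 (0x70): sum1=134, sum2=156
  after byte 2 (0x3D): sum1=195, sum2=96
  after byte 3 (0x5E): sum1=34, sum2=130
  after byte 4 (0x10): sum1=50, sum2=180
Checksum = sum2·256 + sum1 = 180·256 + 50 = 46130 = 0xB432.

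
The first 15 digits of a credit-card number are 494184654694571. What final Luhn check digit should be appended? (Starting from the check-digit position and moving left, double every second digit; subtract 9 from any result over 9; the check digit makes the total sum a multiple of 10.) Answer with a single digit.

8

Partial digits right→left: 1 7 5 4 9 6 4 5 6 4 8 1 4 9 4
Double every second digit counting from the check-digit position (so the 1st, 3rd, 5th, ... of the partial from the right).
  doubled (with −9 where >9): 2 1 9 8 3 7 8 8 → sum 46
  kept as-is: 7 4 6 5 4 1 9 → sum 36
Total = 46 + 36 = 82.
Check digit = (10 − (82 mod 10)) mod 10 = 8.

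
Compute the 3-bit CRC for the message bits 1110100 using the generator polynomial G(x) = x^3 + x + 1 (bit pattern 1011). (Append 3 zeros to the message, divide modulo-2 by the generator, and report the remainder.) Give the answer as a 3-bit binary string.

Append 3 zeros: 1110100000. Divide by 1011 (XOR where the leading bit is 1):
  pos 0: 1110 XOR 1011 = 0101
  pos 1: 1011 XOR 1011 = 0000
Remainder (last 3 bits) = 000. This is the CRC / FCS.

000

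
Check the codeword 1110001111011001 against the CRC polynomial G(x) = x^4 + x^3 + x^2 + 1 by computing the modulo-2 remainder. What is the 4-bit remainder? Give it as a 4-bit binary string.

Modulo-2 division of 1110001111011001 by 11101:
  pos 0: 11100 XOR 11101 = 00001
  pos 4: 10111 XOR 11101 = 01010
  pos 5: 10101 XOR 11101 = 01000
  pos 6: 10000 XOR 11101 = 01101
  pos 7: 11011 XOR 11101 = 00110
  pos 9: 11010 XOR 11101 = 00111
  pos 11: 11101 XOR 11101 = 00000
Remainder = 0000 (zero — the frame passes the CRC check).

0000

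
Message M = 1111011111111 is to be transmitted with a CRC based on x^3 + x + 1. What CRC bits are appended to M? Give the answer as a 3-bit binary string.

010

Append 3 zeros: 1111011111111000. Divide by 1011 (XOR where the leading bit is 1):
  pos 0: 1111 XOR 1011 = 0100
  pos 1: 1000 XOR 1011 = 0011
  pos 3: 1111 XOR 1011 = 0100
  pos 4: 1001 XOR 1011 = 0010
  pos 6: 1011 XOR 1011 = 0000
  pos 10: 1110 XOR 1011 = 0101
  pos 11: 1010 XOR 1011 = 0001
Remainder (last 3 bits) = 010. This is the CRC / FCS.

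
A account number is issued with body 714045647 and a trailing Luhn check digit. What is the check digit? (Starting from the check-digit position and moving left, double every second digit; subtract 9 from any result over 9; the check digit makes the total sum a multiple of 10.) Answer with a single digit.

1

Partial digits right→left: 7 4 6 5 4 0 4 1 7
Double every second digit counting from the check-digit position (so the 1st, 3rd, 5th, ... of the partial from the right).
  doubled (with −9 where >9): 5 3 8 8 5 → sum 29
  kept as-is: 4 5 0 1 → sum 10
Total = 29 + 10 = 39.
Check digit = (10 − (39 mod 10)) mod 10 = 1.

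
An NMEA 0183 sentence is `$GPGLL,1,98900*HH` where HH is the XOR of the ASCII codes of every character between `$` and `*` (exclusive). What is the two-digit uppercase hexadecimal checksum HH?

59

XOR the ASCII codes of the payload characters:
  'G' = 0x47 → acc = 0x47
  'P' = 0x50 → acc = 0x17
  'G' = 0x47 → acc = 0x50
  'L' = 0x4C → acc = 0x1C
  'L' = 0x4C → acc = 0x50
  ',' = 0x2C → acc = 0x7C
  '1' = 0x31 → acc = 0x4D
  ',' = 0x2C → acc = 0x61
  '9' = 0x39 → acc = 0x58
  '8' = 0x38 → acc = 0x60
  '9' = 0x39 → acc = 0x59
  '0' = 0x30 → acc = 0x69
  '0' = 0x30 → acc = 0x59
Checksum = 0x59.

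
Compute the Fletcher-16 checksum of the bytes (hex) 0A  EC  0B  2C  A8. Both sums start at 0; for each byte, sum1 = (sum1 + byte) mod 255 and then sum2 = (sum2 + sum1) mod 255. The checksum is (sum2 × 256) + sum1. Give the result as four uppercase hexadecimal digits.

Running sums (mod 255):
  after byte 0 (0A): sum1=10, sum2=10
  after byte 1 (EC): sum1=246, sum2=1
  after byte 2 (0B): sum1=2, sum2=3
  after byte 3 (2C): sum1=46, sum2=49
  after byte 4 (A8): sum1=214, sum2=8
Checksum = sum2·256 + sum1 = 8·256 + 214 = 2262 = 0x08D6.

08D6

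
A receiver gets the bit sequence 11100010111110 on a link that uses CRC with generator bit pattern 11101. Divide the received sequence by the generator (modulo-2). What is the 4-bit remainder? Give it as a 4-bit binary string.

0001

Modulo-2 division of 11100010111110 by 11101:
  pos 0: 11100 XOR 11101 = 00001
  pos 4: 10101 XOR 11101 = 01000
  pos 5: 10001 XOR 11101 = 01100
  pos 6: 11001 XOR 11101 = 00100
  pos 8: 10011 XOR 11101 = 01110
  pos 9: 11100 XOR 11101 = 00001
Remainder = 0001 (nonzero — an error is detected).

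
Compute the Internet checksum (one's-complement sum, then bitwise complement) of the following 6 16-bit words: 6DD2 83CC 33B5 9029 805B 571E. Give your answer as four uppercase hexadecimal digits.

One's-complement addition (fold any carry out of bit 15 back into bit 0):
  0x6DD2 + 0x83CC = 0x0F19E
  0xF19E + 0x33B5 = 0x12553 → wrap carry → 0x2554
  0x2554 + 0x9029 = 0x0B57D
  0xB57D + 0x805B = 0x135D8 → wrap carry → 0x35D9
  0x35D9 + 0x571E = 0x08CF7
One's-complement sum = 0x8CF7.
Checksum = ~0x8CF7 & 0xFFFF = 0x7308.

7308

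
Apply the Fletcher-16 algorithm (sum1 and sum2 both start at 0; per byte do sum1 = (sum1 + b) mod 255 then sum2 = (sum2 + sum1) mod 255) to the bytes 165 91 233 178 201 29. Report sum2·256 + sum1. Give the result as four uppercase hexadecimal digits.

1B84

Running sums (mod 255):
  after byte 0 (165): sum1=165, sum2=165
  after byte 1 (91): sum1=1, sum2=166
  after byte 2 (233): sum1=234, sum2=145
  after byte 3 (178): sum1=157, sum2=47
  after byte 4 (201): sum1=103, sum2=150
  after byte 5 (29): sum1=132, sum2=27
Checksum = sum2·256 + sum1 = 27·256 + 132 = 7044 = 0x1B84.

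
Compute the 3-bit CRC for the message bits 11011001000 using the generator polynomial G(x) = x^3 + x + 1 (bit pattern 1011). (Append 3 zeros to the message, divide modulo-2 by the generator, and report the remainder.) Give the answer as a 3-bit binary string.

Append 3 zeros: 11011001000000. Divide by 1011 (XOR where the leading bit is 1):
  pos 0: 1101 XOR 1011 = 0110
  pos 1: 1101 XOR 1011 = 0110
  pos 2: 1100 XOR 1011 = 0111
  pos 3: 1110 XOR 1011 = 0101
  pos 4: 1011 XOR 1011 = 0000
Remainder (last 3 bits) = 000. This is the CRC / FCS.

000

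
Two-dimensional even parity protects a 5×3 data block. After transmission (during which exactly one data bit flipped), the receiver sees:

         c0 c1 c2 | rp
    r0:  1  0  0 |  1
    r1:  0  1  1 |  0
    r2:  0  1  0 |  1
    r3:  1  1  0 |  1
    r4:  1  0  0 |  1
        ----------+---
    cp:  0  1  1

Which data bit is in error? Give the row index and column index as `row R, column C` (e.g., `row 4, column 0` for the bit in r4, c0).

Recompute each row's even parity and compare to rp:
  r0: data parity 1, sent rp 1 → ok
  r1: data parity 0, sent rp 0 → ok
  r2: data parity 1, sent rp 1 → ok
  r3: data parity 0, sent rp 1 → mismatch
  r4: data parity 1, sent rp 1 → ok
Recompute each column's even parity and compare to cp:
  c0: data parity 1, sent cp 0 → mismatch
  c1: data parity 1, sent cp 1 → ok
  c2: data parity 1, sent cp 1 → ok
Exactly one row (r3) and one column (c0) fail → the flipped bit is at their intersection.

row 3, column 0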